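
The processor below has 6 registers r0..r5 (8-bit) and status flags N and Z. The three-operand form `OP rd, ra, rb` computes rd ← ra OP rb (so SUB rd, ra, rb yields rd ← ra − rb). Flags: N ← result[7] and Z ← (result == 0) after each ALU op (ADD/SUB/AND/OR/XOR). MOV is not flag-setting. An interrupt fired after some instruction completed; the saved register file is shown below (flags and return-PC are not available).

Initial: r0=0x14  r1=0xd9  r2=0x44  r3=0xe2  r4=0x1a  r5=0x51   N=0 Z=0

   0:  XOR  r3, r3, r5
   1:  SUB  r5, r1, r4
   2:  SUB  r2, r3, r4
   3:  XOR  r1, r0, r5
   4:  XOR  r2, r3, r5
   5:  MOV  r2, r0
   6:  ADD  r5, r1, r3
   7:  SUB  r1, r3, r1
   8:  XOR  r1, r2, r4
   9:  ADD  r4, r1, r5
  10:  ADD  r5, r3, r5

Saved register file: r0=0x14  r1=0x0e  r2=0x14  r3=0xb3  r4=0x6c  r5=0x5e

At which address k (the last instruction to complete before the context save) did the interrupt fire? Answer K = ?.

K = 9

after  0: r0=0x14 r1=0xd9 r2=0x44 r3=0xb3 r4=0x1a r5=0x51  N=1 Z=0
after  1: r0=0x14 r1=0xd9 r2=0x44 r3=0xb3 r4=0x1a r5=0xbf  N=1 Z=0
after  2: r0=0x14 r1=0xd9 r2=0x99 r3=0xb3 r4=0x1a r5=0xbf  N=1 Z=0
after  3: r0=0x14 r1=0xab r2=0x99 r3=0xb3 r4=0x1a r5=0xbf  N=1 Z=0
after  4: r0=0x14 r1=0xab r2=0x0c r3=0xb3 r4=0x1a r5=0xbf  N=0 Z=0
after  5: r0=0x14 r1=0xab r2=0x14 r3=0xb3 r4=0x1a r5=0xbf  N=0 Z=0
after  6: r0=0x14 r1=0xab r2=0x14 r3=0xb3 r4=0x1a r5=0x5e  N=0 Z=0
after  7: r0=0x14 r1=0x08 r2=0x14 r3=0xb3 r4=0x1a r5=0x5e  N=0 Z=0
after  8: r0=0x14 r1=0x0e r2=0x14 r3=0xb3 r4=0x1a r5=0x5e  N=0 Z=0
after  9: r0=0x14 r1=0x0e r2=0x14 r3=0xb3 r4=0x6c r5=0x5e  N=0 Z=0
-- IRQ taken; context saved, return-PC = 10 --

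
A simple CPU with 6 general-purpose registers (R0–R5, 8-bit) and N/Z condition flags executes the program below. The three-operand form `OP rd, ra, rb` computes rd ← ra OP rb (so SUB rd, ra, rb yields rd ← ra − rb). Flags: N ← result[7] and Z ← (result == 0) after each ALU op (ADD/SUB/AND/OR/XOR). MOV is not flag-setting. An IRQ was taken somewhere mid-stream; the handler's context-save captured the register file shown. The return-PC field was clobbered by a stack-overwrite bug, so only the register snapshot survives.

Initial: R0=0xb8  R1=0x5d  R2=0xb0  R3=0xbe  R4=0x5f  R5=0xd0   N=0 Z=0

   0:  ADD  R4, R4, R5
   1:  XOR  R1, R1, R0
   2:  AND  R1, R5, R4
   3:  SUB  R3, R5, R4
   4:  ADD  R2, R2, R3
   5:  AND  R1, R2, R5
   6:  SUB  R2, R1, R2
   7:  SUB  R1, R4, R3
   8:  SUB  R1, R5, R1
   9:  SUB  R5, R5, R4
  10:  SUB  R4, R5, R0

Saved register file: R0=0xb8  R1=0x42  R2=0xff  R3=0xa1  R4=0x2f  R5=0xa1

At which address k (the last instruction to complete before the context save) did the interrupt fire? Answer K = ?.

after  0: R0=0xb8 R1=0x5d R2=0xb0 R3=0xbe R4=0x2f R5=0xd0  N=0 Z=0
after  1: R0=0xb8 R1=0xe5 R2=0xb0 R3=0xbe R4=0x2f R5=0xd0  N=1 Z=0
after  2: R0=0xb8 R1=0x00 R2=0xb0 R3=0xbe R4=0x2f R5=0xd0  N=0 Z=1
after  3: R0=0xb8 R1=0x00 R2=0xb0 R3=0xa1 R4=0x2f R5=0xd0  N=1 Z=0
after  4: R0=0xb8 R1=0x00 R2=0x51 R3=0xa1 R4=0x2f R5=0xd0  N=0 Z=0
after  5: R0=0xb8 R1=0x50 R2=0x51 R3=0xa1 R4=0x2f R5=0xd0  N=0 Z=0
after  6: R0=0xb8 R1=0x50 R2=0xff R3=0xa1 R4=0x2f R5=0xd0  N=1 Z=0
after  7: R0=0xb8 R1=0x8e R2=0xff R3=0xa1 R4=0x2f R5=0xd0  N=1 Z=0
after  8: R0=0xb8 R1=0x42 R2=0xff R3=0xa1 R4=0x2f R5=0xd0  N=0 Z=0
after  9: R0=0xb8 R1=0x42 R2=0xff R3=0xa1 R4=0x2f R5=0xa1  N=1 Z=0
-- IRQ taken; context saved, return-PC = 10 --

K = 9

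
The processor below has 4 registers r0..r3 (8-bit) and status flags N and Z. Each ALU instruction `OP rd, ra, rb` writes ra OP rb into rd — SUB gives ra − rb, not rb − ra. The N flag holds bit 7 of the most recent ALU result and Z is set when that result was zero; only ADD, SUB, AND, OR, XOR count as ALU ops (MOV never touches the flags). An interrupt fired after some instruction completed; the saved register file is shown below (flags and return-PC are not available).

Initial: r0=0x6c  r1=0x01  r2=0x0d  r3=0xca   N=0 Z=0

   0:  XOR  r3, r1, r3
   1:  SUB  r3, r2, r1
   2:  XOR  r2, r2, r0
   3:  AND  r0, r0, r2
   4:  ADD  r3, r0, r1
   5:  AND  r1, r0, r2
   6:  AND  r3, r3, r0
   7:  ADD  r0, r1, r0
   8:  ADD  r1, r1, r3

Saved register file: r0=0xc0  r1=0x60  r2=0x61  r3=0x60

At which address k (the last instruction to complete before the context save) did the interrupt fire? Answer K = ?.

after  0: r0=0x6c r1=0x01 r2=0x0d r3=0xcb  N=1 Z=0
after  1: r0=0x6c r1=0x01 r2=0x0d r3=0x0c  N=0 Z=0
after  2: r0=0x6c r1=0x01 r2=0x61 r3=0x0c  N=0 Z=0
after  3: r0=0x60 r1=0x01 r2=0x61 r3=0x0c  N=0 Z=0
after  4: r0=0x60 r1=0x01 r2=0x61 r3=0x61  N=0 Z=0
after  5: r0=0x60 r1=0x60 r2=0x61 r3=0x61  N=0 Z=0
after  6: r0=0x60 r1=0x60 r2=0x61 r3=0x60  N=0 Z=0
after  7: r0=0xc0 r1=0x60 r2=0x61 r3=0x60  N=1 Z=0
-- IRQ taken; context saved, return-PC = 8 --

K = 7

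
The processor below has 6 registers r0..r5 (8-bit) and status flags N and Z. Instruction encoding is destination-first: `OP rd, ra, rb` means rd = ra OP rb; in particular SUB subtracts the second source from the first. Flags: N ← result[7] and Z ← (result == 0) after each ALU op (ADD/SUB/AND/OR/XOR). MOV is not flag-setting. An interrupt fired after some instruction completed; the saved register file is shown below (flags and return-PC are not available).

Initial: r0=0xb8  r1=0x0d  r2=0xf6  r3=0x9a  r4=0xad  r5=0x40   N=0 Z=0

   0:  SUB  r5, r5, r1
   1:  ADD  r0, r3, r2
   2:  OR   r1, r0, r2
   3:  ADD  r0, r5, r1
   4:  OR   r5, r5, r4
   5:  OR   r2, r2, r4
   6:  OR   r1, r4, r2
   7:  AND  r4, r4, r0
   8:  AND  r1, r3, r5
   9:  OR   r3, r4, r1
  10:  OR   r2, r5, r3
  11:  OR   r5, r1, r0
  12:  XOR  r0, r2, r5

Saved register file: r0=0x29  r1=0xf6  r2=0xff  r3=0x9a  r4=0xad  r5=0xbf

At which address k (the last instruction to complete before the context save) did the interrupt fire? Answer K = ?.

after  0: r0=0xb8 r1=0x0d r2=0xf6 r3=0x9a r4=0xad r5=0x33  N=0 Z=0
after  1: r0=0x90 r1=0x0d r2=0xf6 r3=0x9a r4=0xad r5=0x33  N=1 Z=0
after  2: r0=0x90 r1=0xf6 r2=0xf6 r3=0x9a r4=0xad r5=0x33  N=1 Z=0
after  3: r0=0x29 r1=0xf6 r2=0xf6 r3=0x9a r4=0xad r5=0x33  N=0 Z=0
after  4: r0=0x29 r1=0xf6 r2=0xf6 r3=0x9a r4=0xad r5=0xbf  N=1 Z=0
after  5: r0=0x29 r1=0xf6 r2=0xff r3=0x9a r4=0xad r5=0xbf  N=1 Z=0
-- IRQ taken; context saved, return-PC = 6 --

K = 5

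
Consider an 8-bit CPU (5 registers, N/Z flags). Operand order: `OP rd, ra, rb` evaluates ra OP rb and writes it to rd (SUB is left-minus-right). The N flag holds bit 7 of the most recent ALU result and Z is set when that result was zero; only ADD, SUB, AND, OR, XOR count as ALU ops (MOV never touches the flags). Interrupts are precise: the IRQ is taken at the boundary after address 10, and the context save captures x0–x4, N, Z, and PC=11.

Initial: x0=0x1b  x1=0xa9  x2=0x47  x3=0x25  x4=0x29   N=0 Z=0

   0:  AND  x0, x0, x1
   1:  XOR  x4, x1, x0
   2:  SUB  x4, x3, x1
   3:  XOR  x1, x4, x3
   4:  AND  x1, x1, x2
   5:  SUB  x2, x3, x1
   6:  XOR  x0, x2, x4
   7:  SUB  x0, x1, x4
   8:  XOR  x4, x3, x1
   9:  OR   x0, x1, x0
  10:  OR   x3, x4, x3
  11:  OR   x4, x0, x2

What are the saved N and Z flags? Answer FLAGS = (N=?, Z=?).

FLAGS = (N=0, Z=0)

after  0: x0=0x09 x1=0xa9 x2=0x47 x3=0x25 x4=0x29  N=0 Z=0
after  1: x0=0x09 x1=0xa9 x2=0x47 x3=0x25 x4=0xa0  N=1 Z=0
after  2: x0=0x09 x1=0xa9 x2=0x47 x3=0x25 x4=0x7c  N=0 Z=0
after  3: x0=0x09 x1=0x59 x2=0x47 x3=0x25 x4=0x7c  N=0 Z=0
after  4: x0=0x09 x1=0x41 x2=0x47 x3=0x25 x4=0x7c  N=0 Z=0
after  5: x0=0x09 x1=0x41 x2=0xe4 x3=0x25 x4=0x7c  N=1 Z=0
after  6: x0=0x98 x1=0x41 x2=0xe4 x3=0x25 x4=0x7c  N=1 Z=0
after  7: x0=0xc5 x1=0x41 x2=0xe4 x3=0x25 x4=0x7c  N=1 Z=0
after  8: x0=0xc5 x1=0x41 x2=0xe4 x3=0x25 x4=0x64  N=0 Z=0
after  9: x0=0xc5 x1=0x41 x2=0xe4 x3=0x25 x4=0x64  N=1 Z=0
after 10: x0=0xc5 x1=0x41 x2=0xe4 x3=0x65 x4=0x64  N=0 Z=0
-- IRQ taken; context saved, return-PC = 11 --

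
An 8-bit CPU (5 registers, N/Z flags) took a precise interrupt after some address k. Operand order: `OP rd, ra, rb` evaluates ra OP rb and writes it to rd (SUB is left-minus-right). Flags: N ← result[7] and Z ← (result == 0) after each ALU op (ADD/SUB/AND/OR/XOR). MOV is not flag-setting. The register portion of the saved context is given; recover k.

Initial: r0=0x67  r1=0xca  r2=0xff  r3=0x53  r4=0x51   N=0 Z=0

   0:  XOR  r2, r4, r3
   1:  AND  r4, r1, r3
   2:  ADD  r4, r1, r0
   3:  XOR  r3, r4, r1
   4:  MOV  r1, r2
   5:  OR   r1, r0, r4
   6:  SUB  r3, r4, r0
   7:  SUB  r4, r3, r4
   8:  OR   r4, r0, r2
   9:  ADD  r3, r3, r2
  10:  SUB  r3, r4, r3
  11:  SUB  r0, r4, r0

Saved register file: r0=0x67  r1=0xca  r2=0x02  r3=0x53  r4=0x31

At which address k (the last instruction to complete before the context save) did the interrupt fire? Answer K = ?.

after  0: r0=0x67 r1=0xca r2=0x02 r3=0x53 r4=0x51  N=0 Z=0
after  1: r0=0x67 r1=0xca r2=0x02 r3=0x53 r4=0x42  N=0 Z=0
after  2: r0=0x67 r1=0xca r2=0x02 r3=0x53 r4=0x31  N=0 Z=0
-- IRQ taken; context saved, return-PC = 3 --

K = 2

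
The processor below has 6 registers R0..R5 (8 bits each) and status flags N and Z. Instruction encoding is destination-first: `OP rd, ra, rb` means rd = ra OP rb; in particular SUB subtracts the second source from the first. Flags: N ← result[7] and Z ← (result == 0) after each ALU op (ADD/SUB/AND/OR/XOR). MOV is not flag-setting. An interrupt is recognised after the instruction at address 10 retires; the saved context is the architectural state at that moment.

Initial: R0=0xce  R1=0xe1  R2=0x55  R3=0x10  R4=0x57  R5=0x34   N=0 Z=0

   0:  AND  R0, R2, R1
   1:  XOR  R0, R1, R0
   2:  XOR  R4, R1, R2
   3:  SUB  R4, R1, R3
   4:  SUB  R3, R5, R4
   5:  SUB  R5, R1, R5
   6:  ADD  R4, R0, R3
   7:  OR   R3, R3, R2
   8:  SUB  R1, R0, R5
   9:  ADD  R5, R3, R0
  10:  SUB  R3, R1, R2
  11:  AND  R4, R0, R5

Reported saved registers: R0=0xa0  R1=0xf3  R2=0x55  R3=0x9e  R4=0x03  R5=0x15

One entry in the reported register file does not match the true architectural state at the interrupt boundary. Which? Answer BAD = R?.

BAD = R5

after  0: R0=0x41 R1=0xe1 R2=0x55 R3=0x10 R4=0x57 R5=0x34  N=0 Z=0
after  1: R0=0xa0 R1=0xe1 R2=0x55 R3=0x10 R4=0x57 R5=0x34  N=1 Z=0
after  2: R0=0xa0 R1=0xe1 R2=0x55 R3=0x10 R4=0xb4 R5=0x34  N=1 Z=0
after  3: R0=0xa0 R1=0xe1 R2=0x55 R3=0x10 R4=0xd1 R5=0x34  N=1 Z=0
after  4: R0=0xa0 R1=0xe1 R2=0x55 R3=0x63 R4=0xd1 R5=0x34  N=0 Z=0
after  5: R0=0xa0 R1=0xe1 R2=0x55 R3=0x63 R4=0xd1 R5=0xad  N=1 Z=0
after  6: R0=0xa0 R1=0xe1 R2=0x55 R3=0x63 R4=0x03 R5=0xad  N=0 Z=0
after  7: R0=0xa0 R1=0xe1 R2=0x55 R3=0x77 R4=0x03 R5=0xad  N=0 Z=0
after  8: R0=0xa0 R1=0xf3 R2=0x55 R3=0x77 R4=0x03 R5=0xad  N=1 Z=0
after  9: R0=0xa0 R1=0xf3 R2=0x55 R3=0x77 R4=0x03 R5=0x17  N=0 Z=0
after 10: R0=0xa0 R1=0xf3 R2=0x55 R3=0x9e R4=0x03 R5=0x17  N=1 Z=0
-- IRQ taken; context saved, return-PC = 11 --
mismatch: R5: reported 0x15 vs actual 0x17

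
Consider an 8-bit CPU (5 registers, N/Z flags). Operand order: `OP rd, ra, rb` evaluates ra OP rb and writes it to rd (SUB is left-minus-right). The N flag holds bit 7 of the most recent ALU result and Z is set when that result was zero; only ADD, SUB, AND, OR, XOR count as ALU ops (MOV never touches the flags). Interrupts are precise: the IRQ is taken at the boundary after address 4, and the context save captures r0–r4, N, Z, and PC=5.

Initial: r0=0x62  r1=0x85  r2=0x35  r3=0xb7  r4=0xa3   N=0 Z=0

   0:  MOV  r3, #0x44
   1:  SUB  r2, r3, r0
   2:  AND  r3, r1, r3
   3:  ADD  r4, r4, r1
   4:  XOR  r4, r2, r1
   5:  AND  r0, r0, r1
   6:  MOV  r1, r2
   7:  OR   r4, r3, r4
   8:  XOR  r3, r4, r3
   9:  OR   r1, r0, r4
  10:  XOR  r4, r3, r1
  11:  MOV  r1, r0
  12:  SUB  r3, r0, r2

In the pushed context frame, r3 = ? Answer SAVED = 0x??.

SAVED = 0x04

after  0: r0=0x62 r1=0x85 r2=0x35 r3=0x44 r4=0xa3  N=0 Z=0
after  1: r0=0x62 r1=0x85 r2=0xe2 r3=0x44 r4=0xa3  N=1 Z=0
after  2: r0=0x62 r1=0x85 r2=0xe2 r3=0x04 r4=0xa3  N=0 Z=0
after  3: r0=0x62 r1=0x85 r2=0xe2 r3=0x04 r4=0x28  N=0 Z=0
after  4: r0=0x62 r1=0x85 r2=0xe2 r3=0x04 r4=0x67  N=0 Z=0
-- IRQ taken; context saved, return-PC = 5 --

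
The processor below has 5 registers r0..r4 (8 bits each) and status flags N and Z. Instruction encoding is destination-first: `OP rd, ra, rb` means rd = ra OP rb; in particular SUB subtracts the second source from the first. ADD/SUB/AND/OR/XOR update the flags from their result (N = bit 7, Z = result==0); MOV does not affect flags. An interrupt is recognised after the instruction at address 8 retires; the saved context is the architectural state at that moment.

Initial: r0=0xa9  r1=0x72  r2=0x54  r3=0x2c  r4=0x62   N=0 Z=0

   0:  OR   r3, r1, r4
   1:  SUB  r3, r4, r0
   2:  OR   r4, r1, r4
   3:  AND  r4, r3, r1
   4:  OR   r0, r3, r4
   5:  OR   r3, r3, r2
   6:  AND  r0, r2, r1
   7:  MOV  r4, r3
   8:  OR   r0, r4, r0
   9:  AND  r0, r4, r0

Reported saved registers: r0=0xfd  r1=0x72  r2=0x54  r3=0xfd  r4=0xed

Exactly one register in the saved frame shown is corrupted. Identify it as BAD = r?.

BAD = r4

after  0: r0=0xa9 r1=0x72 r2=0x54 r3=0x72 r4=0x62  N=0 Z=0
after  1: r0=0xa9 r1=0x72 r2=0x54 r3=0xb9 r4=0x62  N=1 Z=0
after  2: r0=0xa9 r1=0x72 r2=0x54 r3=0xb9 r4=0x72  N=0 Z=0
after  3: r0=0xa9 r1=0x72 r2=0x54 r3=0xb9 r4=0x30  N=0 Z=0
after  4: r0=0xb9 r1=0x72 r2=0x54 r3=0xb9 r4=0x30  N=1 Z=0
after  5: r0=0xb9 r1=0x72 r2=0x54 r3=0xfd r4=0x30  N=1 Z=0
after  6: r0=0x50 r1=0x72 r2=0x54 r3=0xfd r4=0x30  N=0 Z=0
after  7: r0=0x50 r1=0x72 r2=0x54 r3=0xfd r4=0xfd  N=0 Z=0
after  8: r0=0xfd r1=0x72 r2=0x54 r3=0xfd r4=0xfd  N=1 Z=0
-- IRQ taken; context saved, return-PC = 9 --
mismatch: r4: reported 0xed vs actual 0xfd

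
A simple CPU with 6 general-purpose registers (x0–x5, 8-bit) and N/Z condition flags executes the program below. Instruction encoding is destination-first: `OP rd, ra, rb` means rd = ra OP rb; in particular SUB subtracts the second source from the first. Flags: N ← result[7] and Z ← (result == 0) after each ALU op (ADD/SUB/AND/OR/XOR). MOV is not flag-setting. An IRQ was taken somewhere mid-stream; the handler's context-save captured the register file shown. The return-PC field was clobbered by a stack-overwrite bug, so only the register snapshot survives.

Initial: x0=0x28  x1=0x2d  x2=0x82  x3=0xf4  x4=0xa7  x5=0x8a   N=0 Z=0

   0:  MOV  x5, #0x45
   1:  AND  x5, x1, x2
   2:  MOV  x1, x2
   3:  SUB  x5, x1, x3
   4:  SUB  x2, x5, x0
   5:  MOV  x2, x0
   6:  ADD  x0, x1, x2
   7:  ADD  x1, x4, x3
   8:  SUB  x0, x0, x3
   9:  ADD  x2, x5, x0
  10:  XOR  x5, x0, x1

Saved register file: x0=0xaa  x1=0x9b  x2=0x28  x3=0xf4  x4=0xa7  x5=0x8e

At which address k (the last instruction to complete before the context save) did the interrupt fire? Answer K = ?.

after  0: x0=0x28 x1=0x2d x2=0x82 x3=0xf4 x4=0xa7 x5=0x45  N=0 Z=0
after  1: x0=0x28 x1=0x2d x2=0x82 x3=0xf4 x4=0xa7 x5=0x00  N=0 Z=1
after  2: x0=0x28 x1=0x82 x2=0x82 x3=0xf4 x4=0xa7 x5=0x00  N=0 Z=1
after  3: x0=0x28 x1=0x82 x2=0x82 x3=0xf4 x4=0xa7 x5=0x8e  N=1 Z=0
after  4: x0=0x28 x1=0x82 x2=0x66 x3=0xf4 x4=0xa7 x5=0x8e  N=0 Z=0
after  5: x0=0x28 x1=0x82 x2=0x28 x3=0xf4 x4=0xa7 x5=0x8e  N=0 Z=0
after  6: x0=0xaa x1=0x82 x2=0x28 x3=0xf4 x4=0xa7 x5=0x8e  N=1 Z=0
after  7: x0=0xaa x1=0x9b x2=0x28 x3=0xf4 x4=0xa7 x5=0x8e  N=1 Z=0
-- IRQ taken; context saved, return-PC = 8 --

K = 7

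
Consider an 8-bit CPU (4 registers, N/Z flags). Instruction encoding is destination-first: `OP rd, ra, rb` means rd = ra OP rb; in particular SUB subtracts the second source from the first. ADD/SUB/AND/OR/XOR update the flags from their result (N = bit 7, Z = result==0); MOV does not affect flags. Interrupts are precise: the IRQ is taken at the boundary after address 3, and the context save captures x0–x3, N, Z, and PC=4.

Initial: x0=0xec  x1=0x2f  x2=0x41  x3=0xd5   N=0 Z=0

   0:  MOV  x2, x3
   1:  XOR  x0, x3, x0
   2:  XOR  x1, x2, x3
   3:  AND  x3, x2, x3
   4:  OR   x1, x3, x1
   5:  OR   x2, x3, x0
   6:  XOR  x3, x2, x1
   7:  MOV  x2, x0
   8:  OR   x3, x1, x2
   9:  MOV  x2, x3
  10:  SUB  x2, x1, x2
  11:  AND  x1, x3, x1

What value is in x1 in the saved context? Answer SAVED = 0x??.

SAVED = 0x00

after  0: x0=0xec x1=0x2f x2=0xd5 x3=0xd5  N=0 Z=0
after  1: x0=0x39 x1=0x2f x2=0xd5 x3=0xd5  N=0 Z=0
after  2: x0=0x39 x1=0x00 x2=0xd5 x3=0xd5  N=0 Z=1
after  3: x0=0x39 x1=0x00 x2=0xd5 x3=0xd5  N=1 Z=0
-- IRQ taken; context saved, return-PC = 4 --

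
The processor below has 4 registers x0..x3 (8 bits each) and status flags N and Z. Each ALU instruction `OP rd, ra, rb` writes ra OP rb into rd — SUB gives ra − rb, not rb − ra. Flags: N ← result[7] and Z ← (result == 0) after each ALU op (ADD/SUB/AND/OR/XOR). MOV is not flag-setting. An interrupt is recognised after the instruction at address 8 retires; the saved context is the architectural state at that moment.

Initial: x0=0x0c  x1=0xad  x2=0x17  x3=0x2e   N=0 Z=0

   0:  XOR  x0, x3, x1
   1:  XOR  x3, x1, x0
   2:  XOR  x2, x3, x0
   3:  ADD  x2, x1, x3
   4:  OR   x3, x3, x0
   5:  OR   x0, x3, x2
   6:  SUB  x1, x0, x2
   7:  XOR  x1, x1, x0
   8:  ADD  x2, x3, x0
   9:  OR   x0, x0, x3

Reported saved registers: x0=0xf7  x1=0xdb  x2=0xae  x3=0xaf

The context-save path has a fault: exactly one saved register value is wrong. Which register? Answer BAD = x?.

after  0: x0=0x83 x1=0xad x2=0x17 x3=0x2e  N=1 Z=0
after  1: x0=0x83 x1=0xad x2=0x17 x3=0x2e  N=0 Z=0
after  2: x0=0x83 x1=0xad x2=0xad x3=0x2e  N=1 Z=0
after  3: x0=0x83 x1=0xad x2=0xdb x3=0x2e  N=1 Z=0
after  4: x0=0x83 x1=0xad x2=0xdb x3=0xaf  N=1 Z=0
after  5: x0=0xff x1=0xad x2=0xdb x3=0xaf  N=1 Z=0
after  6: x0=0xff x1=0x24 x2=0xdb x3=0xaf  N=0 Z=0
after  7: x0=0xff x1=0xdb x2=0xdb x3=0xaf  N=1 Z=0
after  8: x0=0xff x1=0xdb x2=0xae x3=0xaf  N=1 Z=0
-- IRQ taken; context saved, return-PC = 9 --
mismatch: x0: reported 0xf7 vs actual 0xff

BAD = x0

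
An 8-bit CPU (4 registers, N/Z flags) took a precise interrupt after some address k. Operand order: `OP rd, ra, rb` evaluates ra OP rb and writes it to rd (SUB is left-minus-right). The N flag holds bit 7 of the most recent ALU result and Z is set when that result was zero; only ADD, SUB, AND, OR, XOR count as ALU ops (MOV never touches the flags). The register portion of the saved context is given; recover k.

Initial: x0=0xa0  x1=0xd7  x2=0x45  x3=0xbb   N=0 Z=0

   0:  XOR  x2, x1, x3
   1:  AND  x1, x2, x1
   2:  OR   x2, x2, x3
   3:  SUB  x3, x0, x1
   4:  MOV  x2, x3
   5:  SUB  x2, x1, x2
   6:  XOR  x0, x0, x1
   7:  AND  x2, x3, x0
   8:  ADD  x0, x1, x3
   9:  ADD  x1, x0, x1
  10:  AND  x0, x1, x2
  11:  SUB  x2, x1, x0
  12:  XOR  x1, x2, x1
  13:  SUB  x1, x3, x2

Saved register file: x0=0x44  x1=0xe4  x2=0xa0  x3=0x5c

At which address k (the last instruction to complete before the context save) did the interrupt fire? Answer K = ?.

after  0: x0=0xa0 x1=0xd7 x2=0x6c x3=0xbb  N=0 Z=0
after  1: x0=0xa0 x1=0x44 x2=0x6c x3=0xbb  N=0 Z=0
after  2: x0=0xa0 x1=0x44 x2=0xff x3=0xbb  N=1 Z=0
after  3: x0=0xa0 x1=0x44 x2=0xff x3=0x5c  N=0 Z=0
after  4: x0=0xa0 x1=0x44 x2=0x5c x3=0x5c  N=0 Z=0
after  5: x0=0xa0 x1=0x44 x2=0xe8 x3=0x5c  N=1 Z=0
after  6: x0=0xe4 x1=0x44 x2=0xe8 x3=0x5c  N=1 Z=0
after  7: x0=0xe4 x1=0x44 x2=0x44 x3=0x5c  N=0 Z=0
after  8: x0=0xa0 x1=0x44 x2=0x44 x3=0x5c  N=1 Z=0
after  9: x0=0xa0 x1=0xe4 x2=0x44 x3=0x5c  N=1 Z=0
after 10: x0=0x44 x1=0xe4 x2=0x44 x3=0x5c  N=0 Z=0
after 11: x0=0x44 x1=0xe4 x2=0xa0 x3=0x5c  N=1 Z=0
-- IRQ taken; context saved, return-PC = 12 --

K = 11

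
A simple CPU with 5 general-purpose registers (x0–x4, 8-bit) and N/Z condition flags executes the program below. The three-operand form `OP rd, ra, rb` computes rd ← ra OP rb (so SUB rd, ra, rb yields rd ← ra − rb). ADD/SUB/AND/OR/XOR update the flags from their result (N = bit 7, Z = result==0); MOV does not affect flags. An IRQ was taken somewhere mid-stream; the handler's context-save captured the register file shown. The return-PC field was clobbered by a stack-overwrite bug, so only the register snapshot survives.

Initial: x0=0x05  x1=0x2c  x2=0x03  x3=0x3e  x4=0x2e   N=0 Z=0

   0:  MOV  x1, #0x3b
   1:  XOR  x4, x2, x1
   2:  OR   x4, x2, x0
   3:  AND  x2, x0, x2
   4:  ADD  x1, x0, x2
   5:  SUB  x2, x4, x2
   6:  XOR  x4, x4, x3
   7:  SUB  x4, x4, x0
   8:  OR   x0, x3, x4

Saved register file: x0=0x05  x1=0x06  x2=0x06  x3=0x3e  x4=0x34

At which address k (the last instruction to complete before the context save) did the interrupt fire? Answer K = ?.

after  0: x0=0x05 x1=0x3b x2=0x03 x3=0x3e x4=0x2e  N=0 Z=0
after  1: x0=0x05 x1=0x3b x2=0x03 x3=0x3e x4=0x38  N=0 Z=0
after  2: x0=0x05 x1=0x3b x2=0x03 x3=0x3e x4=0x07  N=0 Z=0
after  3: x0=0x05 x1=0x3b x2=0x01 x3=0x3e x4=0x07  N=0 Z=0
after  4: x0=0x05 x1=0x06 x2=0x01 x3=0x3e x4=0x07  N=0 Z=0
after  5: x0=0x05 x1=0x06 x2=0x06 x3=0x3e x4=0x07  N=0 Z=0
after  6: x0=0x05 x1=0x06 x2=0x06 x3=0x3e x4=0x39  N=0 Z=0
after  7: x0=0x05 x1=0x06 x2=0x06 x3=0x3e x4=0x34  N=0 Z=0
-- IRQ taken; context saved, return-PC = 8 --

K = 7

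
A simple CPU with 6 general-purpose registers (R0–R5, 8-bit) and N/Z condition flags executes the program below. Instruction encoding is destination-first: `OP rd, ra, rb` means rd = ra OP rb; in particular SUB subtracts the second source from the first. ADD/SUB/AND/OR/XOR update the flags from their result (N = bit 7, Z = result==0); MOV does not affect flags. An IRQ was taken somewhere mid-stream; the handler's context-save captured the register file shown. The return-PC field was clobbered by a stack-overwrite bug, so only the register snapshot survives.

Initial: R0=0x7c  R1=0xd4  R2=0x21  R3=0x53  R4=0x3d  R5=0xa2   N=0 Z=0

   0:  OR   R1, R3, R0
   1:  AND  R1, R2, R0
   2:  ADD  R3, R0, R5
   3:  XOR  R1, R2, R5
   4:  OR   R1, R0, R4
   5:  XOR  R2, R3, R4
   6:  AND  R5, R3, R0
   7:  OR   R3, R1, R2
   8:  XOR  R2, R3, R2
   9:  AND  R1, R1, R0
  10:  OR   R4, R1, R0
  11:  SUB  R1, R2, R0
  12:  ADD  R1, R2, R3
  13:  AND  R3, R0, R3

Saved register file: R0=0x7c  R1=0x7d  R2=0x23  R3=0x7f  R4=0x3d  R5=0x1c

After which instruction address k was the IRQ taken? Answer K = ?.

after  0: R0=0x7c R1=0x7f R2=0x21 R3=0x53 R4=0x3d R5=0xa2  N=0 Z=0
after  1: R0=0x7c R1=0x20 R2=0x21 R3=0x53 R4=0x3d R5=0xa2  N=0 Z=0
after  2: R0=0x7c R1=0x20 R2=0x21 R3=0x1e R4=0x3d R5=0xa2  N=0 Z=0
after  3: R0=0x7c R1=0x83 R2=0x21 R3=0x1e R4=0x3d R5=0xa2  N=1 Z=0
after  4: R0=0x7c R1=0x7d R2=0x21 R3=0x1e R4=0x3d R5=0xa2  N=0 Z=0
after  5: R0=0x7c R1=0x7d R2=0x23 R3=0x1e R4=0x3d R5=0xa2  N=0 Z=0
after  6: R0=0x7c R1=0x7d R2=0x23 R3=0x1e R4=0x3d R5=0x1c  N=0 Z=0
after  7: R0=0x7c R1=0x7d R2=0x23 R3=0x7f R4=0x3d R5=0x1c  N=0 Z=0
-- IRQ taken; context saved, return-PC = 8 --

K = 7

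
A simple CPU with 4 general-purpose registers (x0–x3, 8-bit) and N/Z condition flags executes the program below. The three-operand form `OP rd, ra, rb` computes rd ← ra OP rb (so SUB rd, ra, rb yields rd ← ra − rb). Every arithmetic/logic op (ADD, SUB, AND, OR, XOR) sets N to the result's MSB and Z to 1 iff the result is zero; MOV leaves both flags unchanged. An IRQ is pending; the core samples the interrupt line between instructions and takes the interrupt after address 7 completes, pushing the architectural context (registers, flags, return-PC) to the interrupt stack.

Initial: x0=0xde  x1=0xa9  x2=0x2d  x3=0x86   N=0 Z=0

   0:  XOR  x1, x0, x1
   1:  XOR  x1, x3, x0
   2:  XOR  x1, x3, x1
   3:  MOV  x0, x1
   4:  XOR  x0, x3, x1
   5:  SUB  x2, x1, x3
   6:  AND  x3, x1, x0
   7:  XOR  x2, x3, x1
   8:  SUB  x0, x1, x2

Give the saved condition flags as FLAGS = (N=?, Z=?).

after  0: x0=0xde x1=0x77 x2=0x2d x3=0x86  N=0 Z=0
after  1: x0=0xde x1=0x58 x2=0x2d x3=0x86  N=0 Z=0
after  2: x0=0xde x1=0xde x2=0x2d x3=0x86  N=1 Z=0
after  3: x0=0xde x1=0xde x2=0x2d x3=0x86  N=1 Z=0
after  4: x0=0x58 x1=0xde x2=0x2d x3=0x86  N=0 Z=0
after  5: x0=0x58 x1=0xde x2=0x58 x3=0x86  N=0 Z=0
after  6: x0=0x58 x1=0xde x2=0x58 x3=0x58  N=0 Z=0
after  7: x0=0x58 x1=0xde x2=0x86 x3=0x58  N=1 Z=0
-- IRQ taken; context saved, return-PC = 8 --

FLAGS = (N=1, Z=0)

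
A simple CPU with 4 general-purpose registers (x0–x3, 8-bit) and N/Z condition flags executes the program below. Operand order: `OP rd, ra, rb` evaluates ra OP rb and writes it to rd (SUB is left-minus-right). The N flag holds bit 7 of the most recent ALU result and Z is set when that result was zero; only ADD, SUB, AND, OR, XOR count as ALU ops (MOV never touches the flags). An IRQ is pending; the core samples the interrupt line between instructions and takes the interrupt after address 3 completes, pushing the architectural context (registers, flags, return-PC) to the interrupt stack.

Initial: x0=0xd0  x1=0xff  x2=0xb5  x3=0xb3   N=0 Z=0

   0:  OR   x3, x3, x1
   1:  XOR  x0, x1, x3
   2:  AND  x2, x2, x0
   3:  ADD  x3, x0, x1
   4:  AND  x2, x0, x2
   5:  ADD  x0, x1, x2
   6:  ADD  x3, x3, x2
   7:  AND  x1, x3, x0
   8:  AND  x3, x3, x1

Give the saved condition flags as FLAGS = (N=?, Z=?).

after  0: x0=0xd0 x1=0xff x2=0xb5 x3=0xff  N=1 Z=0
after  1: x0=0x00 x1=0xff x2=0xb5 x3=0xff  N=0 Z=1
after  2: x0=0x00 x1=0xff x2=0x00 x3=0xff  N=0 Z=1
after  3: x0=0x00 x1=0xff x2=0x00 x3=0xff  N=1 Z=0
-- IRQ taken; context saved, return-PC = 4 --

FLAGS = (N=1, Z=0)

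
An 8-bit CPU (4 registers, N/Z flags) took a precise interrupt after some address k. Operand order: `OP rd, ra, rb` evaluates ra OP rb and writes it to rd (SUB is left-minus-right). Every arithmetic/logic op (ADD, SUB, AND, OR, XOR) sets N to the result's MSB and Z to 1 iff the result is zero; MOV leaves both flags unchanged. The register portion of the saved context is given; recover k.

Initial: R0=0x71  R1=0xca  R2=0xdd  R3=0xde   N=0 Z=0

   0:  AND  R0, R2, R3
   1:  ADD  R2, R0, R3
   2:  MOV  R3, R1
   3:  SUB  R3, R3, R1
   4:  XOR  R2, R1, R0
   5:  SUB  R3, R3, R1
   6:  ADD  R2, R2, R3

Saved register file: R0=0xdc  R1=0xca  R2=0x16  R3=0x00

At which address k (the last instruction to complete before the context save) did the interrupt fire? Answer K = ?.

K = 4

after  0: R0=0xdc R1=0xca R2=0xdd R3=0xde  N=1 Z=0
after  1: R0=0xdc R1=0xca R2=0xba R3=0xde  N=1 Z=0
after  2: R0=0xdc R1=0xca R2=0xba R3=0xca  N=1 Z=0
after  3: R0=0xdc R1=0xca R2=0xba R3=0x00  N=0 Z=1
after  4: R0=0xdc R1=0xca R2=0x16 R3=0x00  N=0 Z=0
-- IRQ taken; context saved, return-PC = 5 --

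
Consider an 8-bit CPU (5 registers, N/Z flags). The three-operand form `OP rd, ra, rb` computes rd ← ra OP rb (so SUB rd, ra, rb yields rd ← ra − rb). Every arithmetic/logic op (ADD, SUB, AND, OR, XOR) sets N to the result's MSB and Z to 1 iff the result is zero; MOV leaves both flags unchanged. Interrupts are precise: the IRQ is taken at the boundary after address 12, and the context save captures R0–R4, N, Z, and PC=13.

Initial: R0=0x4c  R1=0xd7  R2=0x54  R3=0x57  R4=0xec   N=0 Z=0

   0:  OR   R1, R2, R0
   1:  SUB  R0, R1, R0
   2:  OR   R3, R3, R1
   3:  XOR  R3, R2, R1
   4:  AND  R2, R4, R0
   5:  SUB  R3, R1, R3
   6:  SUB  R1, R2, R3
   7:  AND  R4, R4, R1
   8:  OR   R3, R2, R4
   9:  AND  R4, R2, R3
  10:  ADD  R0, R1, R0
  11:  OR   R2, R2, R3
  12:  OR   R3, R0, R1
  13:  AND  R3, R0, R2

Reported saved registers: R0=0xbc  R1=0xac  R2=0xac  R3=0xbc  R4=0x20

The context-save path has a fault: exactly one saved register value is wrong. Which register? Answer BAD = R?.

after  0: R0=0x4c R1=0x5c R2=0x54 R3=0x57 R4=0xec  N=0 Z=0
after  1: R0=0x10 R1=0x5c R2=0x54 R3=0x57 R4=0xec  N=0 Z=0
after  2: R0=0x10 R1=0x5c R2=0x54 R3=0x5f R4=0xec  N=0 Z=0
after  3: R0=0x10 R1=0x5c R2=0x54 R3=0x08 R4=0xec  N=0 Z=0
after  4: R0=0x10 R1=0x5c R2=0x00 R3=0x08 R4=0xec  N=0 Z=1
after  5: R0=0x10 R1=0x5c R2=0x00 R3=0x54 R4=0xec  N=0 Z=0
after  6: R0=0x10 R1=0xac R2=0x00 R3=0x54 R4=0xec  N=1 Z=0
after  7: R0=0x10 R1=0xac R2=0x00 R3=0x54 R4=0xac  N=1 Z=0
after  8: R0=0x10 R1=0xac R2=0x00 R3=0xac R4=0xac  N=1 Z=0
after  9: R0=0x10 R1=0xac R2=0x00 R3=0xac R4=0x00  N=0 Z=1
after 10: R0=0xbc R1=0xac R2=0x00 R3=0xac R4=0x00  N=1 Z=0
after 11: R0=0xbc R1=0xac R2=0xac R3=0xac R4=0x00  N=1 Z=0
after 12: R0=0xbc R1=0xac R2=0xac R3=0xbc R4=0x00  N=1 Z=0
-- IRQ taken; context saved, return-PC = 13 --
mismatch: R4: reported 0x20 vs actual 0x00

BAD = R4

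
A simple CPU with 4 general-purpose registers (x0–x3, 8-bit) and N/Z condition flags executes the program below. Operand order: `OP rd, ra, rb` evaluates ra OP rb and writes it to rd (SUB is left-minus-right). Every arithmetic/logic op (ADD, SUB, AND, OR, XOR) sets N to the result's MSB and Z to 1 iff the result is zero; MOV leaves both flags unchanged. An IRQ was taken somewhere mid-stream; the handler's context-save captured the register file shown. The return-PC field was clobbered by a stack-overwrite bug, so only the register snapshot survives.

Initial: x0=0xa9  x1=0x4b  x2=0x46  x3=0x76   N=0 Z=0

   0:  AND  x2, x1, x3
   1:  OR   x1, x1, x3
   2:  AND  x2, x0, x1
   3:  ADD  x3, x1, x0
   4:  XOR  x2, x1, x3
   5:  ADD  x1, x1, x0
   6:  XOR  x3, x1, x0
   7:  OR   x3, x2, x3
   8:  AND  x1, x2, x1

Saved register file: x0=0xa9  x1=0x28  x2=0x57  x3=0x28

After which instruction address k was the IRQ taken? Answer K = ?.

after  0: x0=0xa9 x1=0x4b x2=0x42 x3=0x76  N=0 Z=0
after  1: x0=0xa9 x1=0x7f x2=0x42 x3=0x76  N=0 Z=0
after  2: x0=0xa9 x1=0x7f x2=0x29 x3=0x76  N=0 Z=0
after  3: x0=0xa9 x1=0x7f x2=0x29 x3=0x28  N=0 Z=0
after  4: x0=0xa9 x1=0x7f x2=0x57 x3=0x28  N=0 Z=0
after  5: x0=0xa9 x1=0x28 x2=0x57 x3=0x28  N=0 Z=0
-- IRQ taken; context saved, return-PC = 6 --

K = 5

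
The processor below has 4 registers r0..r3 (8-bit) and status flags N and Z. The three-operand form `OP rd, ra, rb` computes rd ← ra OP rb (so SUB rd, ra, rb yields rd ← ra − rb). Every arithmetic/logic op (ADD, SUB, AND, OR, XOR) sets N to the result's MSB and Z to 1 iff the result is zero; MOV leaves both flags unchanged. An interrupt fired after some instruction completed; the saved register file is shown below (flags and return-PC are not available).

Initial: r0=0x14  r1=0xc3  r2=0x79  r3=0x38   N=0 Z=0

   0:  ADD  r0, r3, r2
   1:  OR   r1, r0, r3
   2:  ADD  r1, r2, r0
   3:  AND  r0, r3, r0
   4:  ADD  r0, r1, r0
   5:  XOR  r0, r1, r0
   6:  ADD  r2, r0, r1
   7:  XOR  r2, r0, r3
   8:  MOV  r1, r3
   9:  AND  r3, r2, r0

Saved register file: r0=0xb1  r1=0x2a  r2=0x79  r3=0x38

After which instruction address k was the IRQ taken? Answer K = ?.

after  0: r0=0xb1 r1=0xc3 r2=0x79 r3=0x38  N=1 Z=0
after  1: r0=0xb1 r1=0xb9 r2=0x79 r3=0x38  N=1 Z=0
after  2: r0=0xb1 r1=0x2a r2=0x79 r3=0x38  N=0 Z=0
-- IRQ taken; context saved, return-PC = 3 --

K = 2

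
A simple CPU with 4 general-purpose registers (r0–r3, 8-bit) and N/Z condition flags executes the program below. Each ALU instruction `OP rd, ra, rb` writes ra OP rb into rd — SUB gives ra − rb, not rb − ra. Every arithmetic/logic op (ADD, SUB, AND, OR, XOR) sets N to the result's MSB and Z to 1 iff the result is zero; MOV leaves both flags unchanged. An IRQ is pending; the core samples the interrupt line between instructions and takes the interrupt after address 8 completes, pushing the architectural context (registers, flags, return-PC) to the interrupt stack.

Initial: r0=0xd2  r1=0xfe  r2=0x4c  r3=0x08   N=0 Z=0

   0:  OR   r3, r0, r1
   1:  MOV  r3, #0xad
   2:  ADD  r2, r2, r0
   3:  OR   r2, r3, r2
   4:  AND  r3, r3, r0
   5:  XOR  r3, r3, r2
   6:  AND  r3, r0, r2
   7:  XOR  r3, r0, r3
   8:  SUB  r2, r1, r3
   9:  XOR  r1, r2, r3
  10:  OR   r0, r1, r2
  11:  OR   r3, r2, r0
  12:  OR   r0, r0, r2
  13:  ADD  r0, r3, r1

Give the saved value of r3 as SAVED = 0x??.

after  0: r0=0xd2 r1=0xfe r2=0x4c r3=0xfe  N=1 Z=0
after  1: r0=0xd2 r1=0xfe r2=0x4c r3=0xad  N=1 Z=0
after  2: r0=0xd2 r1=0xfe r2=0x1e r3=0xad  N=0 Z=0
after  3: r0=0xd2 r1=0xfe r2=0xbf r3=0xad  N=1 Z=0
after  4: r0=0xd2 r1=0xfe r2=0xbf r3=0x80  N=1 Z=0
after  5: r0=0xd2 r1=0xfe r2=0xbf r3=0x3f  N=0 Z=0
after  6: r0=0xd2 r1=0xfe r2=0xbf r3=0x92  N=1 Z=0
after  7: r0=0xd2 r1=0xfe r2=0xbf r3=0x40  N=0 Z=0
after  8: r0=0xd2 r1=0xfe r2=0xbe r3=0x40  N=1 Z=0
-- IRQ taken; context saved, return-PC = 9 --

SAVED = 0x40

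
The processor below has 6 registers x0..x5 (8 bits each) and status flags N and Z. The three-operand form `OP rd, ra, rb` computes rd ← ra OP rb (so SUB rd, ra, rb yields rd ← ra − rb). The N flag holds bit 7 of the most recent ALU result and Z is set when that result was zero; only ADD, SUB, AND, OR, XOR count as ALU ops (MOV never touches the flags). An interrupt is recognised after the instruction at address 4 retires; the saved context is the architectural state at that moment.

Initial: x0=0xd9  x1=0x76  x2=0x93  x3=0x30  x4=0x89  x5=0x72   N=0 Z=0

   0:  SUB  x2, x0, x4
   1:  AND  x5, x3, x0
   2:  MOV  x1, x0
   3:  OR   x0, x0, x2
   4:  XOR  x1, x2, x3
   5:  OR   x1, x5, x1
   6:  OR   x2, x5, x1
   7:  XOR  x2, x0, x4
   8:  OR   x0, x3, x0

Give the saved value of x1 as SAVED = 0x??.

SAVED = 0x60

after  0: x0=0xd9 x1=0x76 x2=0x50 x3=0x30 x4=0x89 x5=0x72  N=0 Z=0
after  1: x0=0xd9 x1=0x76 x2=0x50 x3=0x30 x4=0x89 x5=0x10  N=0 Z=0
after  2: x0=0xd9 x1=0xd9 x2=0x50 x3=0x30 x4=0x89 x5=0x10  N=0 Z=0
after  3: x0=0xd9 x1=0xd9 x2=0x50 x3=0x30 x4=0x89 x5=0x10  N=1 Z=0
after  4: x0=0xd9 x1=0x60 x2=0x50 x3=0x30 x4=0x89 x5=0x10  N=0 Z=0
-- IRQ taken; context saved, return-PC = 5 --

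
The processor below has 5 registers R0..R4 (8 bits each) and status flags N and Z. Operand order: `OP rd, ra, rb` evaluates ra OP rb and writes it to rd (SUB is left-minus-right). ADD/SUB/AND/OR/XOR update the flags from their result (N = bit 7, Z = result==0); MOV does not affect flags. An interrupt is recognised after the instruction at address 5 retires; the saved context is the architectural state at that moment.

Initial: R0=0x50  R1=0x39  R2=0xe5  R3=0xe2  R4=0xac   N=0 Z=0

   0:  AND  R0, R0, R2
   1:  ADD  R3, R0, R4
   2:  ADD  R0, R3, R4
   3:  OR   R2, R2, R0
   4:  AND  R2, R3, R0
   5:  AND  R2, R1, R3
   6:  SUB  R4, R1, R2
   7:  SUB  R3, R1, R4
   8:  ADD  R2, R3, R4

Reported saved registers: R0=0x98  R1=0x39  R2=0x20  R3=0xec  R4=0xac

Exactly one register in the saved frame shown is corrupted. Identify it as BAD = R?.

after  0: R0=0x40 R1=0x39 R2=0xe5 R3=0xe2 R4=0xac  N=0 Z=0
after  1: R0=0x40 R1=0x39 R2=0xe5 R3=0xec R4=0xac  N=1 Z=0
after  2: R0=0x98 R1=0x39 R2=0xe5 R3=0xec R4=0xac  N=1 Z=0
after  3: R0=0x98 R1=0x39 R2=0xfd R3=0xec R4=0xac  N=1 Z=0
after  4: R0=0x98 R1=0x39 R2=0x88 R3=0xec R4=0xac  N=1 Z=0
after  5: R0=0x98 R1=0x39 R2=0x28 R3=0xec R4=0xac  N=0 Z=0
-- IRQ taken; context saved, return-PC = 6 --
mismatch: R2: reported 0x20 vs actual 0x28

BAD = R2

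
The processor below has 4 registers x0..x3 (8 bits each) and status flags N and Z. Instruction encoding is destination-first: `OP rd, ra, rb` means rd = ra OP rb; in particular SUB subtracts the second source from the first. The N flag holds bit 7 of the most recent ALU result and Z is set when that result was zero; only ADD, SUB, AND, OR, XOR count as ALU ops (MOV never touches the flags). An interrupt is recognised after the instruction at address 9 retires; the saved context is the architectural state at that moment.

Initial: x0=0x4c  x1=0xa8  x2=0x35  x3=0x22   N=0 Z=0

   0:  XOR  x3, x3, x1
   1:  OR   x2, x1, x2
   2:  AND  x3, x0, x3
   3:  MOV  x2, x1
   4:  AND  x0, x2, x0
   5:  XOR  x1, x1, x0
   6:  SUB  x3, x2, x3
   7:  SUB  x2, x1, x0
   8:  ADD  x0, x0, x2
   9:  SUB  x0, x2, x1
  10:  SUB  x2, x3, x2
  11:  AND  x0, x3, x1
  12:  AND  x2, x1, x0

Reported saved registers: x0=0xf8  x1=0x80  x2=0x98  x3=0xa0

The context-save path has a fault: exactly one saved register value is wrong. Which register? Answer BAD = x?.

BAD = x1

after  0: x0=0x4c x1=0xa8 x2=0x35 x3=0x8a  N=1 Z=0
after  1: x0=0x4c x1=0xa8 x2=0xbd x3=0x8a  N=1 Z=0
after  2: x0=0x4c x1=0xa8 x2=0xbd x3=0x08  N=0 Z=0
after  3: x0=0x4c x1=0xa8 x2=0xa8 x3=0x08  N=0 Z=0
after  4: x0=0x08 x1=0xa8 x2=0xa8 x3=0x08  N=0 Z=0
after  5: x0=0x08 x1=0xa0 x2=0xa8 x3=0x08  N=1 Z=0
after  6: x0=0x08 x1=0xa0 x2=0xa8 x3=0xa0  N=1 Z=0
after  7: x0=0x08 x1=0xa0 x2=0x98 x3=0xa0  N=1 Z=0
after  8: x0=0xa0 x1=0xa0 x2=0x98 x3=0xa0  N=1 Z=0
after  9: x0=0xf8 x1=0xa0 x2=0x98 x3=0xa0  N=1 Z=0
-- IRQ taken; context saved, return-PC = 10 --
mismatch: x1: reported 0x80 vs actual 0xa0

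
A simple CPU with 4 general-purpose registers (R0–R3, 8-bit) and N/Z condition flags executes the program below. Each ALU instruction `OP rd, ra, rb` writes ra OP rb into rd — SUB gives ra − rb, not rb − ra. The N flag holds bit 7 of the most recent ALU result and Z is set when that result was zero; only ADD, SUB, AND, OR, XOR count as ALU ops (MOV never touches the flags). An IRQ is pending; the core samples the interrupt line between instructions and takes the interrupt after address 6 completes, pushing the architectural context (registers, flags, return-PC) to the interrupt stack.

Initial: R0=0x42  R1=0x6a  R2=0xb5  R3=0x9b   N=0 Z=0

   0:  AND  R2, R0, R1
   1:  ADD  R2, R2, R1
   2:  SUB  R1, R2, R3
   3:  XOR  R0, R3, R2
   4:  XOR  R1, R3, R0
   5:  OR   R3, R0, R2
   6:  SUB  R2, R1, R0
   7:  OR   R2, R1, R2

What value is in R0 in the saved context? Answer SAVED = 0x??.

after  0: R0=0x42 R1=0x6a R2=0x42 R3=0x9b  N=0 Z=0
after  1: R0=0x42 R1=0x6a R2=0xac R3=0x9b  N=1 Z=0
after  2: R0=0x42 R1=0x11 R2=0xac R3=0x9b  N=0 Z=0
after  3: R0=0x37 R1=0x11 R2=0xac R3=0x9b  N=0 Z=0
after  4: R0=0x37 R1=0xac R2=0xac R3=0x9b  N=1 Z=0
after  5: R0=0x37 R1=0xac R2=0xac R3=0xbf  N=1 Z=0
after  6: R0=0x37 R1=0xac R2=0x75 R3=0xbf  N=0 Z=0
-- IRQ taken; context saved, return-PC = 7 --

SAVED = 0x37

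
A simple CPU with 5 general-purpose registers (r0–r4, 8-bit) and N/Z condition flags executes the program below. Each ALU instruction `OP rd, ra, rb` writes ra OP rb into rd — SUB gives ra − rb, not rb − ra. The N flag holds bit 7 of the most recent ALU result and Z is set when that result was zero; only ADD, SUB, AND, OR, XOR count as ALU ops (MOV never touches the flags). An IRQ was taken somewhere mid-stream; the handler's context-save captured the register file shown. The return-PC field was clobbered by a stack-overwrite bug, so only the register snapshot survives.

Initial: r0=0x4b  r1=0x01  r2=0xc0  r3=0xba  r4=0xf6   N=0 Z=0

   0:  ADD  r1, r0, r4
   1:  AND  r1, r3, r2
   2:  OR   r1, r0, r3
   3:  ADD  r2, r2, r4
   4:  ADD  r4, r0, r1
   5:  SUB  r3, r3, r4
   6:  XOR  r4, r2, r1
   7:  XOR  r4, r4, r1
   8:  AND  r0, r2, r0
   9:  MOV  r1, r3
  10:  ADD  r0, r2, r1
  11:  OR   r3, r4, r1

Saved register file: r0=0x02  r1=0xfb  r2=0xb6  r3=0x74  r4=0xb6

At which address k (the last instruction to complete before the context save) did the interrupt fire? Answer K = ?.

K = 8

after  0: r0=0x4b r1=0x41 r2=0xc0 r3=0xba r4=0xf6  N=0 Z=0
after  1: r0=0x4b r1=0x80 r2=0xc0 r3=0xba r4=0xf6  N=1 Z=0
after  2: r0=0x4b r1=0xfb r2=0xc0 r3=0xba r4=0xf6  N=1 Z=0
after  3: r0=0x4b r1=0xfb r2=0xb6 r3=0xba r4=0xf6  N=1 Z=0
after  4: r0=0x4b r1=0xfb r2=0xb6 r3=0xba r4=0x46  N=0 Z=0
after  5: r0=0x4b r1=0xfb r2=0xb6 r3=0x74 r4=0x46  N=0 Z=0
after  6: r0=0x4b r1=0xfb r2=0xb6 r3=0x74 r4=0x4d  N=0 Z=0
after  7: r0=0x4b r1=0xfb r2=0xb6 r3=0x74 r4=0xb6  N=1 Z=0
after  8: r0=0x02 r1=0xfb r2=0xb6 r3=0x74 r4=0xb6  N=0 Z=0
-- IRQ taken; context saved, return-PC = 9 --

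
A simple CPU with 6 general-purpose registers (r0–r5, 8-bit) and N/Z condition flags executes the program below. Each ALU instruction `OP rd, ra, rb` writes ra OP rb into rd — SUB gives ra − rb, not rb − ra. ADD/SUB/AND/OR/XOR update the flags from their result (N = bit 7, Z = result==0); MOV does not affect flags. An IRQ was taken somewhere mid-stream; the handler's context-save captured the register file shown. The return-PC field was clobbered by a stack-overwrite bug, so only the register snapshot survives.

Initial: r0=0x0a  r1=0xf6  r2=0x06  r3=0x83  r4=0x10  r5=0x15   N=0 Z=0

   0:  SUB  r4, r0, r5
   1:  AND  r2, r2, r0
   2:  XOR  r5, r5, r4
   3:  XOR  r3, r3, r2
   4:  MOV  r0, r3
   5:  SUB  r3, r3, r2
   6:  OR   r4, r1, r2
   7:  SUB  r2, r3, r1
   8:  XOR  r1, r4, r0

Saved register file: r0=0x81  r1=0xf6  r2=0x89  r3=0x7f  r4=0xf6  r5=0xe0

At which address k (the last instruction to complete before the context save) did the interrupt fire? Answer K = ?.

K = 7

after  0: r0=0x0a r1=0xf6 r2=0x06 r3=0x83 r4=0xf5 r5=0x15  N=1 Z=0
after  1: r0=0x0a r1=0xf6 r2=0x02 r3=0x83 r4=0xf5 r5=0x15  N=0 Z=0
after  2: r0=0x0a r1=0xf6 r2=0x02 r3=0x83 r4=0xf5 r5=0xe0  N=1 Z=0
after  3: r0=0x0a r1=0xf6 r2=0x02 r3=0x81 r4=0xf5 r5=0xe0  N=1 Z=0
after  4: r0=0x81 r1=0xf6 r2=0x02 r3=0x81 r4=0xf5 r5=0xe0  N=1 Z=0
after  5: r0=0x81 r1=0xf6 r2=0x02 r3=0x7f r4=0xf5 r5=0xe0  N=0 Z=0
after  6: r0=0x81 r1=0xf6 r2=0x02 r3=0x7f r4=0xf6 r5=0xe0  N=1 Z=0
after  7: r0=0x81 r1=0xf6 r2=0x89 r3=0x7f r4=0xf6 r5=0xe0  N=1 Z=0
-- IRQ taken; context saved, return-PC = 8 --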